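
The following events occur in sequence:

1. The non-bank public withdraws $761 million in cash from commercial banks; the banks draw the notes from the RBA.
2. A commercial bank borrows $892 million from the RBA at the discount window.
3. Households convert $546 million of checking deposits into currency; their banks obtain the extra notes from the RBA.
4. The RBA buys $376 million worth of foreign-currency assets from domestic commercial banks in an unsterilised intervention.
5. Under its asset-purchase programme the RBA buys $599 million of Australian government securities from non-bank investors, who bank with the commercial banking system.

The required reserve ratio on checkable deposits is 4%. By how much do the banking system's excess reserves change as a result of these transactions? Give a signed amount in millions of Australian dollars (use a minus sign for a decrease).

Currency withdrawal $761 million: reserves −$761M, deposits −$761M.
Discount-window loan $892 million: reserves +$892M, deposits 0.
Currency withdrawal $546 million: reserves −$546M, deposits −$546M.
FX purchase $376 million: reserves +$376M, deposits 0.
Asset purchase (from non-banks) $599 million: reserves +$599M, deposits +$599M.
Totals: Δreserves = +$560M, Δdeposits = −$708M.
Δrequired reserves = 4% × −$708M = −$28.32M.
Δexcess reserves = Δreserves − Δrequired = +$560M − (−$28.32M) = +$588.32 million.

+$588.32 million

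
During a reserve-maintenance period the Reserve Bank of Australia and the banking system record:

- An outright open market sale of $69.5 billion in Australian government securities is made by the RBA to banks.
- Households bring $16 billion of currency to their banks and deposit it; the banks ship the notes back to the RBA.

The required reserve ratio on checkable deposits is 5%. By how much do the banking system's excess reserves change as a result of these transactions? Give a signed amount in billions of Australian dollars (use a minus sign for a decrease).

OMO sale (to banks) $69.5 billion: reserves −$69.5B, deposits 0.
Currency deposit $16 billion: reserves +$16B, deposits +$16B.
Totals: Δreserves = −$53.5B, Δdeposits = +$16B.
Δrequired reserves = 5% × +$16B = +$0.8B.
Δexcess reserves = Δreserves − Δrequired = −$53.5B − (+$0.8B) = -$54.3 billion.

-$54.3 billion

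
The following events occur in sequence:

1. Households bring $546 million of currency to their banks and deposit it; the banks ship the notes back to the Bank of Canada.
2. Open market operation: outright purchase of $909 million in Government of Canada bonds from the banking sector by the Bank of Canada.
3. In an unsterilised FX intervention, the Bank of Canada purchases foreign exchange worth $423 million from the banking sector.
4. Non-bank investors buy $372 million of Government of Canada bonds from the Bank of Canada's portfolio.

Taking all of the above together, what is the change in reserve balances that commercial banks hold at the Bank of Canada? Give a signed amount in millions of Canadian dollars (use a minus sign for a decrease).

Bank of Canada balance sheet:
  Assets:      Securities +$537M, Foreign assets +$423M
  Liabilities: Bank reserves +$1506M, Currency in circulation −$546M
So the change in reserve balances that commercial banks hold at the Bank of Canada is +$1506 million.

+$1506 million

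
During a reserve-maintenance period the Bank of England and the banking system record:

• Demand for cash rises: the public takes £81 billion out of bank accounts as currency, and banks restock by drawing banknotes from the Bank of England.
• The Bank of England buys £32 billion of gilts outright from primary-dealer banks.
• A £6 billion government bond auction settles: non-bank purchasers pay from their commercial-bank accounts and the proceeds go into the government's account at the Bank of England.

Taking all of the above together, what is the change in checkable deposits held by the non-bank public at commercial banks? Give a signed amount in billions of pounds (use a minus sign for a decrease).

Bank of England balance sheet:
  Assets:      Securities +£32B
  Liabilities: Bank reserves −£55B, Currency in circulation +£81B, Government deposits +£6B
Commercial banking system:
  Assets:      Reserves at CB −£55B, Securities −£32B
  Liabilities: Checkable deposits −£87B
So the change in checkable deposits held by the non-bank public at commercial banks is -£87 billion.

-£87 billion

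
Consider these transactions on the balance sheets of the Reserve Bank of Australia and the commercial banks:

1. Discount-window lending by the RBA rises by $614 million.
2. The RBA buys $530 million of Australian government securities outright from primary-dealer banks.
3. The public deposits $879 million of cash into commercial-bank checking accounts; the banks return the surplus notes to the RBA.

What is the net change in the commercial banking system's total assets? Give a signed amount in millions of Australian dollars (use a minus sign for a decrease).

+$1493 million

Discount-window loan $614 million: bank balance sheets expand → +$614M.
OMO purchase (from banks) $530 million: just an asset swap on bank balance sheets → 0.
Currency deposit $879 million: bank balance sheets expand → +$879M.
Net: 614 + 0 + 879 = +$1493 million.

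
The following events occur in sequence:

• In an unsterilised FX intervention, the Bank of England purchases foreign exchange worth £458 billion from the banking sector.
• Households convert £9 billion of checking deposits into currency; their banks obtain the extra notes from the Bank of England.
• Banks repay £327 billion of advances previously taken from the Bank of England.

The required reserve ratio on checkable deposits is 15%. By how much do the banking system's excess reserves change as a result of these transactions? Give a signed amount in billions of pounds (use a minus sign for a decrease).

+£123.35 billion

FX purchase £458 billion: reserves +£458B, deposits 0.
Currency withdrawal £9 billion: reserves −£9B, deposits −£9B.
Discount-window repayment £327 billion: reserves −£327B, deposits 0.
Totals: Δreserves = +£122B, Δdeposits = −£9B.
Δrequired reserves = 15% × −£9B = −£1.35B.
Δexcess reserves = Δreserves − Δrequired = +£122B − (−£1.35B) = +£123.35 billion.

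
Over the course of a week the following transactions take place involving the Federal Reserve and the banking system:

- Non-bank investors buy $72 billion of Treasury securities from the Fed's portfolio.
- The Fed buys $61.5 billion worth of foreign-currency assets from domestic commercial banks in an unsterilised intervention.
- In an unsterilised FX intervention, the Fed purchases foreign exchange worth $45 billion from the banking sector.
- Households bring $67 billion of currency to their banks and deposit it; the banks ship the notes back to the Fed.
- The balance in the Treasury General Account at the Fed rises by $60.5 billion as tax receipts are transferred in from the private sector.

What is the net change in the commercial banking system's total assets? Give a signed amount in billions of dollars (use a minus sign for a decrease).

-$65.5 billion

Fed balance sheet:
  Assets:      Securities −$72B, Foreign assets +$106.5B
  Liabilities: Bank reserves +$41B, Currency in circulation −$67B, Government deposits +$60.5B
Commercial banking system:
  Assets:      Reserves at CB +$41B, Foreign assets −$106.5B
  Liabilities: Checkable deposits −$65.5B
Change in total bank assets = -$65.5 billion.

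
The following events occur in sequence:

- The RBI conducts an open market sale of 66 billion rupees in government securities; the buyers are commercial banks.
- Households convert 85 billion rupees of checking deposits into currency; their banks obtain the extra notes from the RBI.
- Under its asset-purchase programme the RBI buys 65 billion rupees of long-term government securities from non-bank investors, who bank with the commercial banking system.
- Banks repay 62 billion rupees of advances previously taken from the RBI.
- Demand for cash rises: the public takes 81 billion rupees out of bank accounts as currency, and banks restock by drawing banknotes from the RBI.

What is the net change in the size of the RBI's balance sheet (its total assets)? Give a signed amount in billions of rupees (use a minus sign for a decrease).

OMO sale (to banks) 66 billion rupees: an RBI asset is shed → −66B.
Currency withdrawal 85 billion rupees: only the composition of liabilities changes → 0.
Asset purchase (from non-banks) 65 billion rupees: an RBI asset is acquired → +65B.
Discount-window repayment 62 billion rupees: an RBI asset is shed → −62B.
Currency withdrawal 81 billion rupees: only the composition of liabilities changes → 0.
Net: −66 + 0 + 65 − 62 + 0 = -63 billion.

-63 billion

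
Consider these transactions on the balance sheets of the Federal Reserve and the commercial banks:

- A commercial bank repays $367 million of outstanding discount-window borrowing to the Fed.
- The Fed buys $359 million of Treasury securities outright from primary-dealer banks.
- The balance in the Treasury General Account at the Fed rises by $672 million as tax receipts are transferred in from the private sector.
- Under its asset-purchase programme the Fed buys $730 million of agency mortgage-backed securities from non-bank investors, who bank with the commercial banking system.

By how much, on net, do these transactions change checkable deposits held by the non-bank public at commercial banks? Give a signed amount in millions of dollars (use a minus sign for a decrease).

+$58 million

Discount-window repayment $367 million: the counterparty is a bank, so public deposits are unchanged → 0.
OMO purchase (from banks) $359 million: the counterparty is a bank, so public deposits are unchanged → 0.
Government account inflow $672 million: non-bank counterparties' bank balances fall → −$672M.
Asset purchase (from non-banks) $730 million: non-bank counterparties' bank balances rise → +$730M.
Net: 0 + 0 − 672 + 730 = +$58 million.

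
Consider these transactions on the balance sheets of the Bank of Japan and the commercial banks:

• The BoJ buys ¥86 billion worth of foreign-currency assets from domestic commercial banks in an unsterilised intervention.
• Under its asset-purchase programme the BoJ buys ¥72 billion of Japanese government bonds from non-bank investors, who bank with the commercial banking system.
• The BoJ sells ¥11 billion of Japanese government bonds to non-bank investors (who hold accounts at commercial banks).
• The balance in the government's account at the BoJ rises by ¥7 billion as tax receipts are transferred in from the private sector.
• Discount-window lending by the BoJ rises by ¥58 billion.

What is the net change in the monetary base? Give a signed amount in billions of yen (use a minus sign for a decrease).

+¥198 billion

FX purchase ¥86 billion: BoJ balance sheet expands → +¥86B.
Asset purchase (from non-banks) ¥72 billion: BoJ balance sheet expands → +¥72B.
Asset sale (to non-banks) ¥11 billion: BoJ balance sheet contracts → −¥11B.
Government account inflow ¥7 billion: reserves shift to a non-base liability → −¥7B.
Discount-window loan ¥58 billion: BoJ balance sheet expands → +¥58B.
Net: 86 + 72 − 11 − 7 + 58 = +¥198 billion.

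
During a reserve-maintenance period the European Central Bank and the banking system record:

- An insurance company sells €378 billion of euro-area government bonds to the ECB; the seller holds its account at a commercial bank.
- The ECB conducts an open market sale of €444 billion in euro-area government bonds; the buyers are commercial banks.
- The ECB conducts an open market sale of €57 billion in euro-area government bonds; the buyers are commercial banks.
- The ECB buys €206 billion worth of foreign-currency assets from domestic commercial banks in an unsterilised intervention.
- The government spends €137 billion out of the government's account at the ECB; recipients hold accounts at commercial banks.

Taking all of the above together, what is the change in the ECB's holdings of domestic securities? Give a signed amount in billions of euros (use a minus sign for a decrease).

Asset purchase (from non-banks) €378 billion: securities added to the ECB's portfolio → +€378B.
OMO sale (to banks) €444 billion: securities removed from the ECB's portfolio → −€444B.
OMO sale (to banks) €57 billion: securities removed from the ECB's portfolio → −€57B.
FX purchase €206 billion: the ECB's securities portfolio is untouched → 0.
Government spending €137 billion: the ECB's securities portfolio is untouched → 0.
Net: 378 − 444 − 57 + 0 + 0 = -€123 billion.

-€123 billion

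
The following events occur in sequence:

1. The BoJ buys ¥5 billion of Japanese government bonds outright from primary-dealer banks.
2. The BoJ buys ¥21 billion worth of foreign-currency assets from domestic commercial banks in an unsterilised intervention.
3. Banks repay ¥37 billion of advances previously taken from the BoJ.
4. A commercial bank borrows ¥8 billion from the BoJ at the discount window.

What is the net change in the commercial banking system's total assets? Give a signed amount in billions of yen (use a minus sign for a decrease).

OMO purchase (from banks) ¥5 billion: just an asset swap on bank balance sheets → 0.
FX purchase ¥21 billion: just an asset swap on bank balance sheets → 0.
Discount-window repayment ¥37 billion: bank balance sheets shrink → −¥37B.
Discount-window loan ¥8 billion: bank balance sheets expand → +¥8B.
Net: 0 + 0 − 37 + 8 = -¥29 billion.

-¥29 billion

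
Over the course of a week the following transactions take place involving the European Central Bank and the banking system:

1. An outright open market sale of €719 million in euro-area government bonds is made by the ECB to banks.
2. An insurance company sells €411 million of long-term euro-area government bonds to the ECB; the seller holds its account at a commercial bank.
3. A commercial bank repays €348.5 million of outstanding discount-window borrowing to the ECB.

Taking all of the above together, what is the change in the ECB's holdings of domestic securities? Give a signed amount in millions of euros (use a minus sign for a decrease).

OMO sale (to banks) €719 million: securities removed from the ECB's portfolio → −€719M.
Asset purchase (from non-banks) €411 million: securities added to the ECB's portfolio → +€411M.
Discount-window repayment €348.5 million: the ECB's securities portfolio is untouched → 0.
Net: −719 + 411 + 0 = -€308 million.

-€308 million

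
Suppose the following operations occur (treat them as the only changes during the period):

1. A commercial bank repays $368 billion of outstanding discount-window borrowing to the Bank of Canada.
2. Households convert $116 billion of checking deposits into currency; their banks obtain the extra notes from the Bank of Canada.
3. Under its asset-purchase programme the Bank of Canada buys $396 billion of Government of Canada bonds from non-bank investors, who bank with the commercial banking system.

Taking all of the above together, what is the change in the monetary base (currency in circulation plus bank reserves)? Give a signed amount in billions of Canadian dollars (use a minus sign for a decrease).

+$28 billion

Discount-window repayment $368 billion: Bank of Canada balance sheet contracts → −$368B.
Currency withdrawal $116 billion: just a shift between currency and reserves — both are base money → 0.
Asset purchase (from non-banks) $396 billion: Bank of Canada balance sheet expands → +$396B.
Net: −368 + 0 + 396 = +$28 billion.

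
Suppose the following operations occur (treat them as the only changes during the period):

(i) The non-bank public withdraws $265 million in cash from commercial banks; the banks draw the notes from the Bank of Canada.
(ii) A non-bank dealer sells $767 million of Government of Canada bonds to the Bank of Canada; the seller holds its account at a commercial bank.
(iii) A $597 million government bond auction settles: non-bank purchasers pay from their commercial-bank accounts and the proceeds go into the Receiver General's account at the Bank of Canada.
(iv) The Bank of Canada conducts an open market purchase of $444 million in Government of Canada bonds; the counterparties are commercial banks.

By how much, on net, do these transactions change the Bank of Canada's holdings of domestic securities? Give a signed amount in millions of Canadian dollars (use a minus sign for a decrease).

Bank of Canada balance sheet:
  Assets:      Securities +$1211M
  Liabilities: Bank reserves +$349M, Currency in circulation +$265M, Government deposits +$597M
Commercial banking system:
  Assets:      Reserves at CB +$349M, Securities −$444M
  Liabilities: Checkable deposits −$95M
So the change in the Bank of Canada's holdings of domestic securities is +$1211 million.

+$1211 million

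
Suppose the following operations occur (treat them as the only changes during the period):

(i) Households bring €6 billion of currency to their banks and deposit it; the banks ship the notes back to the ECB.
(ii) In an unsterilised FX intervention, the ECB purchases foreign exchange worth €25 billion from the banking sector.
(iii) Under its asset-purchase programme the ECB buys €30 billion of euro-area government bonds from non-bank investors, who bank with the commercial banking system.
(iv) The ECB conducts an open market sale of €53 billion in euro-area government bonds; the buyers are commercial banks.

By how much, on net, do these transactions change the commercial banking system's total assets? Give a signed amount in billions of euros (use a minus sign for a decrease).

Currency deposit €6 billion: bank balance sheets expand → +€6B.
FX purchase €25 billion: just an asset swap on bank balance sheets → 0.
Asset purchase (from non-banks) €30 billion: bank balance sheets expand → +€30B.
OMO sale (to banks) €53 billion: just an asset swap on bank balance sheets → 0.
Net: 6 + 0 + 30 + 0 = +€36 billion.

+€36 billion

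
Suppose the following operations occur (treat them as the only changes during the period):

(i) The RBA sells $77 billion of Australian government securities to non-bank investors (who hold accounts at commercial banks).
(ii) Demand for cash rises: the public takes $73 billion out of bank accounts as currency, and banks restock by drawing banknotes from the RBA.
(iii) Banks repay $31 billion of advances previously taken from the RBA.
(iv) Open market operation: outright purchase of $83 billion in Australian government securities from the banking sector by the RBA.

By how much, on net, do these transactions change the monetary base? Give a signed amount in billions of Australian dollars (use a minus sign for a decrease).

RBA balance sheet:
  Assets:      Securities +$6B, Loans to banks −$31B
  Liabilities: Bank reserves −$98B, Currency in circulation +$73B
Commercial banking system:
  Assets:      Reserves at CB −$98B, Securities −$83B
  Liabilities: Checkable deposits −$150B, Borrowings from CB −$31B
Monetary base = currency + reserves: +$73B + (−$98B) = -$25 billion.

-$25 billion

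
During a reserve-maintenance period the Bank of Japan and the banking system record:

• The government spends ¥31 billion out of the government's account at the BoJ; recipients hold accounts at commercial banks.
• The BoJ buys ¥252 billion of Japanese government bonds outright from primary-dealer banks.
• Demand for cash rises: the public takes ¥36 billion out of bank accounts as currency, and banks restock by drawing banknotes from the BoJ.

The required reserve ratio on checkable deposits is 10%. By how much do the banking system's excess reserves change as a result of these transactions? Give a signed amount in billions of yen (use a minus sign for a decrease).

+¥247.5 billion

Government spending ¥31 billion: reserves +¥31B, deposits +¥31B.
OMO purchase (from banks) ¥252 billion: reserves +¥252B, deposits 0.
Currency withdrawal ¥36 billion: reserves −¥36B, deposits −¥36B.
Totals: Δreserves = +¥247B, Δdeposits = −¥5B.
Δrequired reserves = 10% × −¥5B = −¥0.5B.
Δexcess reserves = Δreserves − Δrequired = +¥247B − (−¥0.5B) = +¥247.5 billion.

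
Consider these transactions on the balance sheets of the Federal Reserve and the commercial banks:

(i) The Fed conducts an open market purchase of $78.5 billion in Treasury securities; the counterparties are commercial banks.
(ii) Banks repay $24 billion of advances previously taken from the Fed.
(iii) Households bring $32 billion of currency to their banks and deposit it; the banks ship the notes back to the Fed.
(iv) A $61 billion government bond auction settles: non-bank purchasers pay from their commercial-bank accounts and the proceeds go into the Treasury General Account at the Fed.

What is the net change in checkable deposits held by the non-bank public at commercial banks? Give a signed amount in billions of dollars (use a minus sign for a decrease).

-$29 billion

OMO purchase (from banks) $78.5 billion: the counterparty is a bank, so public deposits are unchanged → 0.
Discount-window repayment $24 billion: the counterparty is a bank, so public deposits are unchanged → 0.
Currency deposit $32 billion: non-bank counterparties' bank balances rise → +$32B.
Government account inflow $61 billion: non-bank counterparties' bank balances fall → −$61B.
Net: 0 + 0 + 32 − 61 = -$29 billion.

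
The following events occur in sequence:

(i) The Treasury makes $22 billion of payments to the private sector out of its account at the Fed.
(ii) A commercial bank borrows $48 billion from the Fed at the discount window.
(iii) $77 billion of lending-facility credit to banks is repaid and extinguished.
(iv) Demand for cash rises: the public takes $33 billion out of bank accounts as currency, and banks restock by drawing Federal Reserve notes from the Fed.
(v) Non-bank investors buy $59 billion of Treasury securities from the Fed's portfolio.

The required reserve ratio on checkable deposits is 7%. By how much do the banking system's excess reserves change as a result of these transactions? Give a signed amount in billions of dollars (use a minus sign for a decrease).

-$94.1 billion

Government spending $22 billion: reserves +$22B, deposits +$22B.
Discount-window loan $48 billion: reserves +$48B, deposits 0.
Discount-window repayment $77 billion: reserves −$77B, deposits 0.
Currency withdrawal $33 billion: reserves −$33B, deposits −$33B.
Asset sale (to non-banks) $59 billion: reserves −$59B, deposits −$59B.
Totals: Δreserves = −$99B, Δdeposits = −$70B.
Δrequired reserves = 7% × −$70B = −$4.9B.
Δexcess reserves = Δreserves − Δrequired = −$99B − (−$4.9B) = -$94.1 billion.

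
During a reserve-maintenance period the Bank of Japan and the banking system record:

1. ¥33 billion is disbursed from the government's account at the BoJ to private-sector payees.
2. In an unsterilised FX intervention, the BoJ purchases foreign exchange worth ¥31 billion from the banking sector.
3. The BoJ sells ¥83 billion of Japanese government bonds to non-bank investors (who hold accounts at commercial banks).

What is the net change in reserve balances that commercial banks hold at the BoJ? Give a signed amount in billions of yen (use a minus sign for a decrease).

-¥19 billion

BoJ balance sheet:
  Assets:      Securities −¥83B, Foreign assets +¥31B
  Liabilities: Bank reserves −¥19B, Government deposits −¥33B
Commercial banking system:
  Assets:      Reserves at CB −¥19B, Foreign assets −¥31B
  Liabilities: Checkable deposits −¥50B
So the change in reserve balances that commercial banks hold at the BoJ is -¥19 billion.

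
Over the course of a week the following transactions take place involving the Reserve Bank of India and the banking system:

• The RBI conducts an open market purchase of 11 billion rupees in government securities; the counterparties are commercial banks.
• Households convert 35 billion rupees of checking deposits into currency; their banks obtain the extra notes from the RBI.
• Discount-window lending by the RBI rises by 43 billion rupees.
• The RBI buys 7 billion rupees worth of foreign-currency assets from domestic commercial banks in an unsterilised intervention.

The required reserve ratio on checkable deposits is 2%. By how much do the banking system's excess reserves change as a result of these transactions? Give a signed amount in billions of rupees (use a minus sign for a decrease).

OMO purchase (from banks) 11 billion rupees: reserves +11B, deposits 0.
Currency withdrawal 35 billion rupees: reserves −35B, deposits −35B.
Discount-window loan 43 billion rupees: reserves +43B, deposits 0.
FX purchase 7 billion rupees: reserves +7B, deposits 0.
Totals: Δreserves = +26B, Δdeposits = −35B.
Δrequired reserves = 2% × −35B = −0.7B.
Δexcess reserves = Δreserves − Δrequired = +26B − (−0.7B) = +26.7 billion.

+26.7 billion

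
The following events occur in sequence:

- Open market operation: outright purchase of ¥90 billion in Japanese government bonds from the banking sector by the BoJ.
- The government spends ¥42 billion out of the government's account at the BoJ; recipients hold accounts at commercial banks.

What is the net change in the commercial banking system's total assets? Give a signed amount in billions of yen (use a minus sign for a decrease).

+¥42 billion

BoJ balance sheet:
  Assets:      Securities +¥90B
  Liabilities: Bank reserves +¥132B, Government deposits −¥42B
Commercial banking system:
  Assets:      Reserves at CB +¥132B, Securities −¥90B
  Liabilities: Checkable deposits +¥42B
Change in total bank assets = +¥42 billion.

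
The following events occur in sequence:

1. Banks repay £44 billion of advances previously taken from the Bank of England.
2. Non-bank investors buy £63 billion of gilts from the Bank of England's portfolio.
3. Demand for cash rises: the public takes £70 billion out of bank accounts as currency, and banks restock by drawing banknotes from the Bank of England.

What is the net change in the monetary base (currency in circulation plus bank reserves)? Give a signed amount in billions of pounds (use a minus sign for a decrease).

Bank of England balance sheet:
  Assets:      Securities −£63B, Loans to banks −£44B
  Liabilities: Bank reserves −£177B, Currency in circulation +£70B
Monetary base = currency + reserves: +£70B + (−£177B) = -£107 billion.

-£107 billion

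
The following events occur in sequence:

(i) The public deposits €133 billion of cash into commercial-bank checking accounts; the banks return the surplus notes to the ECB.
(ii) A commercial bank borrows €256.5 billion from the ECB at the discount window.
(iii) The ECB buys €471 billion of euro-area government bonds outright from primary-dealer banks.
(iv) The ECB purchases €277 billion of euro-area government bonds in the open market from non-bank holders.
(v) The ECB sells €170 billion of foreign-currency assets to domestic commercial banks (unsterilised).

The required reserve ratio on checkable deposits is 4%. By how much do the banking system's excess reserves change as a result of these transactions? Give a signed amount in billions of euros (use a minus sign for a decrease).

Currency deposit €133 billion: reserves +€133B, deposits +€133B.
Discount-window loan €256.5 billion: reserves +€256.5B, deposits 0.
OMO purchase (from banks) €471 billion: reserves +€471B, deposits 0.
Asset purchase (from non-banks) €277 billion: reserves +€277B, deposits +€277B.
FX sale €170 billion: reserves −€170B, deposits 0.
Totals: Δreserves = +€967.5B, Δdeposits = +€410B.
Δrequired reserves = 4% × +€410B = +€16.4B.
Δexcess reserves = Δreserves − Δrequired = +€967.5B − (+€16.4B) = +€951.1 billion.

+€951.1 billion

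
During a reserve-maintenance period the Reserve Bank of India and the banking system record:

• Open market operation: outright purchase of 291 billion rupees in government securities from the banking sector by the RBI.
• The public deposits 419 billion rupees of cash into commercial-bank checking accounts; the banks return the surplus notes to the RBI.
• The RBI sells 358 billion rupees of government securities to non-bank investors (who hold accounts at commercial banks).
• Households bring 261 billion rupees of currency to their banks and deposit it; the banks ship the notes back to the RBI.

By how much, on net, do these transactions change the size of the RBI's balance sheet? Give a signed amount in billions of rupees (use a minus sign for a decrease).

RBI balance sheet:
  Assets:      Securities −67B
  Liabilities: Bank reserves +613B, Currency in circulation −680B
Commercial banking system:
  Assets:      Reserves at CB +613B, Securities −291B
  Liabilities: Checkable deposits +322B
Change in total RBI assets = -67 billion.

-67 billion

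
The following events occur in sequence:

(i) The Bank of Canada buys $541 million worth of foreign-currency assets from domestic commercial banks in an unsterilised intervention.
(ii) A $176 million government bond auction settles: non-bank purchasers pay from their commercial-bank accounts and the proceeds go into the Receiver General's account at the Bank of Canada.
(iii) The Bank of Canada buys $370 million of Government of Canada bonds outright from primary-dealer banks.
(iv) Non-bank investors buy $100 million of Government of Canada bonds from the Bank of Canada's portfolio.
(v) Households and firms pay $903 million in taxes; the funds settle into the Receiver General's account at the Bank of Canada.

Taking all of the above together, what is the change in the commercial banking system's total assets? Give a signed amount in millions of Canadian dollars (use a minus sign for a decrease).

-$1179 million

Bank of Canada balance sheet:
  Assets:      Securities +$270M, Foreign assets +$541M
  Liabilities: Bank reserves −$268M, Government deposits +$1079M
Commercial banking system:
  Assets:      Reserves at CB −$268M, Securities −$370M, Foreign assets −$541M
  Liabilities: Checkable deposits −$1179M
Change in total bank assets = -$1179 million.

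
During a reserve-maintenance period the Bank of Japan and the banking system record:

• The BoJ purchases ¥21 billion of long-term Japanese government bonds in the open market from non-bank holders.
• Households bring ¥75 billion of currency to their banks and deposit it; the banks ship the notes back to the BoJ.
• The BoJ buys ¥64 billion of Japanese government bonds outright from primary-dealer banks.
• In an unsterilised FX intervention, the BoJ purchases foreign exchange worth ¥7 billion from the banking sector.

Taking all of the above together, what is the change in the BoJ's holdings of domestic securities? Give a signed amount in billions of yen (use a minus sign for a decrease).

Asset purchase (from non-banks) ¥21 billion: securities added to the BoJ's portfolio → +¥21B.
Currency deposit ¥75 billion: the BoJ's securities portfolio is untouched → 0.
OMO purchase (from banks) ¥64 billion: securities added to the BoJ's portfolio → +¥64B.
FX purchase ¥7 billion: the BoJ's securities portfolio is untouched → 0.
Net: 21 + 0 + 64 + 0 = +¥85 billion.

+¥85 billion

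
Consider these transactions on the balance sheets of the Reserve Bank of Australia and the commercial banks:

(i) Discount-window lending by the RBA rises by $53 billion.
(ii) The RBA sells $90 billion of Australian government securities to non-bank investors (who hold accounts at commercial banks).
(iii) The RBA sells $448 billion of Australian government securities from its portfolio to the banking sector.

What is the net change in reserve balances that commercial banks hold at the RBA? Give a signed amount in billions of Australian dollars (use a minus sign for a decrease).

RBA balance sheet:
  Assets:      Securities −$538B, Loans to banks +$53B
  Liabilities: Bank reserves −$485B
Commercial banking system:
  Assets:      Reserves at CB −$485B, Securities +$448B
  Liabilities: Checkable deposits −$90B, Borrowings from CB +$53B
So the change in reserve balances that commercial banks hold at the RBA is -$485 billion.

-$485 billion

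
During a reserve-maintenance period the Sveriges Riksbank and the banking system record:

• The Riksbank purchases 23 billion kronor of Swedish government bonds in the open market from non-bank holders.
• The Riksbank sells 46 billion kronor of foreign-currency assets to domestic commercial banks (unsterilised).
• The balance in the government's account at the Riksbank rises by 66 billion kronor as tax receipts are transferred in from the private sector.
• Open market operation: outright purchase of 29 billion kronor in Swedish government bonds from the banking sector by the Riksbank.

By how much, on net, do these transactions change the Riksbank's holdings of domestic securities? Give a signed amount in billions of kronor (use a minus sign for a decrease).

+52 billion

Riksbank balance sheet:
  Assets:      Securities +52B, Foreign assets −46B
  Liabilities: Bank reserves −60B, Government deposits +66B
Commercial banking system:
  Assets:      Reserves at CB −60B, Securities −29B, Foreign assets +46B
  Liabilities: Checkable deposits −43B
So the change in the Riksbank's holdings of domestic securities is +52 billion.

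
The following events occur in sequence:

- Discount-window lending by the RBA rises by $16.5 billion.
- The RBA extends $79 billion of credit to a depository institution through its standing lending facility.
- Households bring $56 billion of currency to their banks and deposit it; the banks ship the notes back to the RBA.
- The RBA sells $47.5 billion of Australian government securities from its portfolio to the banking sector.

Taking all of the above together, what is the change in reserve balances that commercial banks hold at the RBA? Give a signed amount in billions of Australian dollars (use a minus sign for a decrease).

+$104 billion

Discount-window loan $16.5 billion: the loan is credited to the bank's reserve account → +$16.5B.
Discount-window loan $79 billion: the loan is credited to the bank's reserve account → +$79B.
Currency deposit $56 billion: returned notes are swapped for reserve credit → +$56B.
OMO sale (to banks) $47.5 billion: the buying banks pay out of their reserve balances → −$47.5B.
Net: 16.5 + 79 + 56 − 47.5 = +$104 billion.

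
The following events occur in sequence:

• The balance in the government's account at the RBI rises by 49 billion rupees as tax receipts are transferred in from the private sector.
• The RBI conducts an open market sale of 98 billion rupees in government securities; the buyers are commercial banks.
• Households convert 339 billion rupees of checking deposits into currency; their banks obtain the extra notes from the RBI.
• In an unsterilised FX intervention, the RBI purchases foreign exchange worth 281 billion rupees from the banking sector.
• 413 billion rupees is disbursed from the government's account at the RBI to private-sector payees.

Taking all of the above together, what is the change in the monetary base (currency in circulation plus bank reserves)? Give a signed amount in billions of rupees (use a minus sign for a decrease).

+547 billion

Government account inflow 49 billion rupees: reserves shift to a non-base liability → −49B.
OMO sale (to banks) 98 billion rupees: RBI balance sheet contracts → −98B.
Currency withdrawal 339 billion rupees: just a shift between currency and reserves — both are base money → 0.
FX purchase 281 billion rupees: RBI balance sheet expands → +281B.
Government spending 413 billion rupees: a non-base liability converts back to reserves → +413B.
Net: −49 − 98 + 0 + 281 + 413 = +547 billion.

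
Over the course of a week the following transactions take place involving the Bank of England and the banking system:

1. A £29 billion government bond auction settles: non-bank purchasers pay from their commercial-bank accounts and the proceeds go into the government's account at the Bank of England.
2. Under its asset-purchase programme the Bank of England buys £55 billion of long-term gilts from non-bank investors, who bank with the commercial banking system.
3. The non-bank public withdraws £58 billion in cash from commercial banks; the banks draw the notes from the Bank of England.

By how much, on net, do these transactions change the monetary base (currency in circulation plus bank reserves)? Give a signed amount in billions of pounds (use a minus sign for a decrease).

+£26 billion

Bank of England balance sheet:
  Assets:      Securities +£55B
  Liabilities: Bank reserves −£32B, Currency in circulation +£58B, Government deposits +£29B
Commercial banking system:
  Assets:      Reserves at CB −£32B
  Liabilities: Checkable deposits −£32B
Monetary base = currency + reserves: +£58B + (−£32B) = +£26 billion.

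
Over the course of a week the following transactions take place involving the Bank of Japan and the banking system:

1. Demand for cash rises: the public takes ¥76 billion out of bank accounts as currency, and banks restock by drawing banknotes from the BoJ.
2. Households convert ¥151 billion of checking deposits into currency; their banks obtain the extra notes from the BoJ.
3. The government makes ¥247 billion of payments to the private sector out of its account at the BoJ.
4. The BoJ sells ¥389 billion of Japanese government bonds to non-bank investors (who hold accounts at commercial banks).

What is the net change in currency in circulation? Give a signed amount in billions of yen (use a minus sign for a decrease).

+¥227 billion

Currency withdrawal ¥76 billion: notes leave the central bank → +¥76B.
Currency withdrawal ¥151 billion: notes leave the central bank → +¥151B.
Government spending ¥247 billion: no currency enters or leaves circulation → 0.
Asset sale (to non-banks) ¥389 billion: no currency enters or leaves circulation → 0.
Net: 76 + 151 + 0 + 0 = +¥227 billion.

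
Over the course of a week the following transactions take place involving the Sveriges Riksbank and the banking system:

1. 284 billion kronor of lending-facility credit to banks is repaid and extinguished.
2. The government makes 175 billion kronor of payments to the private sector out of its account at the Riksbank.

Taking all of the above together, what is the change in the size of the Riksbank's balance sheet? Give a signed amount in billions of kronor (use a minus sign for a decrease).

Riksbank balance sheet:
  Assets:      Loans to banks −284B
  Liabilities: Bank reserves −109B, Government deposits −175B
Commercial banking system:
  Assets:      Reserves at CB −109B
  Liabilities: Checkable deposits +175B, Borrowings from CB −284B
Change in total Riksbank assets = -284 billion.

-284 billion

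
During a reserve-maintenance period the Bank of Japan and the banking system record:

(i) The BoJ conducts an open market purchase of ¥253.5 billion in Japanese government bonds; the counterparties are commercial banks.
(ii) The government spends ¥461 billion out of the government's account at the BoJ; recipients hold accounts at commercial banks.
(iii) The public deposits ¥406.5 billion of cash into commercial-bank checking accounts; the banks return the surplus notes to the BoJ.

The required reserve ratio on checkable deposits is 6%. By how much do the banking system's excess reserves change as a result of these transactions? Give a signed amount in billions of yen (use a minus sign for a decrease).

+¥1068.95 billion

OMO purchase (from banks) ¥253.5 billion: reserves +¥253.5B, deposits 0.
Government spending ¥461 billion: reserves +¥461B, deposits +¥461B.
Currency deposit ¥406.5 billion: reserves +¥406.5B, deposits +¥406.5B.
Totals: Δreserves = +¥1121B, Δdeposits = +¥867.5B.
Δrequired reserves = 6% × +¥867.5B = +¥52.05B.
Δexcess reserves = Δreserves − Δrequired = +¥1121B − (+¥52.05B) = +¥1068.95 billion.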